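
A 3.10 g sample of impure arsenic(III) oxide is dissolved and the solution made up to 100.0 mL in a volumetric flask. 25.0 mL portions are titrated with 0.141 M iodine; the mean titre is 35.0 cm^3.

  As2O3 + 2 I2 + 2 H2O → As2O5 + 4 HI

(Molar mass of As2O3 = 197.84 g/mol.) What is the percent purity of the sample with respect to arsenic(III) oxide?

n(I2) per titration = 0.0350 × 0.141 = 4.93 × 10^-3 mol
From the 1:2 ratio, n(As2O3) in each aliquot = 1/2 × 4.93 × 10^-3 = 2.47 × 10^-3 mol
n(As2O3) in the whole flask = 2.47 × 10^-3 × 100.0/25.0 = 9.87 × 10^-3 mol
mass of As2O3 = 9.87 × 10^-3 × 197.84 = 1.95 g
% As2O3 = 1.95 / 3.10 × 100 = 63.0 %

63.0 %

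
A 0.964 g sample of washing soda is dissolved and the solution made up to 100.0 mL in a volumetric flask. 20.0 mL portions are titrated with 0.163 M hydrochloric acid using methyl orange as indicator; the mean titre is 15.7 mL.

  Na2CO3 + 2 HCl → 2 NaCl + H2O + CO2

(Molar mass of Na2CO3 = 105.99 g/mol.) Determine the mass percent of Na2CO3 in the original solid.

n(HCl) per titration = 0.0157 × 0.163 = 2.56 × 10^-3 mol
From the 1:2 ratio, n(Na2CO3) in each aliquot = 1/2 × 2.56 × 10^-3 = 1.28 × 10^-3 mol
n(Na2CO3) in the whole flask = 1.28 × 10^-3 × 100.0/20.0 = 6.40 × 10^-3 mol
mass of Na2CO3 = 6.40 × 10^-3 × 105.99 = 0.678 g
% Na2CO3 = 0.678 / 0.964 × 100 = 70.3 %

70.3 %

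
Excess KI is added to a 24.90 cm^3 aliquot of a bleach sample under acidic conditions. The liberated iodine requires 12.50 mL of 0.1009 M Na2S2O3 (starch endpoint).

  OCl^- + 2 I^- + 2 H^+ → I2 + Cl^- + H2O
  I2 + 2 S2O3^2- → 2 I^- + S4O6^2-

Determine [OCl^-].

0.02533 M

n(S2O3^2-) = 0.01250 × 0.1009 = 1.261 × 10^-3 mol
n(I2) = n(S2O3^2-)/2 = 6.306 × 10^-4 mol
n(OCl^-) in the aliquot = 6.306 × 10^-4 mol (1:1 ratio)
[OCl^-] = 6.306 × 10^-4 / 0.02490 = 0.02533 mol/L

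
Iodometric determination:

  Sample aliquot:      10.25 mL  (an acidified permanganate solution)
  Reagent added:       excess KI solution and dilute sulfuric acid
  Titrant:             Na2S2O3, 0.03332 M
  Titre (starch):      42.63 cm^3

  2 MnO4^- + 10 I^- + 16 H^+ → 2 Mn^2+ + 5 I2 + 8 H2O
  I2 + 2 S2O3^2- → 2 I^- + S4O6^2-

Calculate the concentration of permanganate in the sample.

n(S2O3^2-) = 0.04263 × 0.03332 = 1.420 × 10^-3 mol
n(I2) = n(S2O3^2-)/2 = 7.102 × 10^-4 mol
From the 2:5 ratio, n(MnO4^-) in the aliquot = 2/5 × 7.102 × 10^-4 = 2.841 × 10^-4 mol
[MnO4^-] = 2.841 × 10^-4 / 0.01025 = 0.02772 mol/L

0.02772 M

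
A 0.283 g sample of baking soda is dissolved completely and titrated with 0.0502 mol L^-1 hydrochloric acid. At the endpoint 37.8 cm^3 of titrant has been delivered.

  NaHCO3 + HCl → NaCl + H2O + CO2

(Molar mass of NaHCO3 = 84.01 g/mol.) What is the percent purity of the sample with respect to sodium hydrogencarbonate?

n(HCl) = 0.0378 L × 0.0502 mol/L = 1.90 × 10^-3 mol
n(NaHCO3) = 1.90 × 10^-3 mol (1:1 ratio)
mass of NaHCO3 = 1.90 × 10^-3 × 84.01 g/mol = 0.159 g
% NaHCO3 = 0.159 / 0.283 × 100 = 56.3 %

56.3 %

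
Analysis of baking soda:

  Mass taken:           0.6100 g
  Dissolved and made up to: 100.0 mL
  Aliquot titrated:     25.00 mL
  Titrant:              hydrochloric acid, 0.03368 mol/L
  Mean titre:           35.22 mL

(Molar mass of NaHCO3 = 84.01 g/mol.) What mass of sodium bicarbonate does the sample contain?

NaHCO3 + HCl → NaCl + H2O + CO2
n(HCl) per titration = 0.03522 × 0.03368 = 1.186 × 10^-3 mol
n(NaHCO3) in each aliquot = 1.186 × 10^-3 mol (1:1 ratio)
n(NaHCO3) in the whole flask = 1.186 × 10^-3 × 100.0/25.00 = 4.745 × 10^-3 mol
mass of NaHCO3 = 4.745 × 10^-3 × 84.01 = 0.3986 g

0.3986 g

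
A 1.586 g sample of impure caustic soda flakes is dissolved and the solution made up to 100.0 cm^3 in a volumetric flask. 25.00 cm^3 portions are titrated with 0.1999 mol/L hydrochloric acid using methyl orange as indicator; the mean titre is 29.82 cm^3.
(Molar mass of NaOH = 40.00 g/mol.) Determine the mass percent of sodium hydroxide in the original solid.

NaOH + HCl → NaCl + H2O
n(HCl) per titration = 0.02982 × 0.1999 = 5.961 × 10^-3 mol
n(NaOH) in each aliquot = 5.961 × 10^-3 mol (1:1 ratio)
n(NaOH) in the whole flask = 5.961 × 10^-3 × 100.0/25.00 = 0.02384 mol
mass of NaOH = 0.02384 × 40.00 = 0.9538 g
% NaOH = 0.9538 / 1.586 × 100 = 60.14 %

60.14 %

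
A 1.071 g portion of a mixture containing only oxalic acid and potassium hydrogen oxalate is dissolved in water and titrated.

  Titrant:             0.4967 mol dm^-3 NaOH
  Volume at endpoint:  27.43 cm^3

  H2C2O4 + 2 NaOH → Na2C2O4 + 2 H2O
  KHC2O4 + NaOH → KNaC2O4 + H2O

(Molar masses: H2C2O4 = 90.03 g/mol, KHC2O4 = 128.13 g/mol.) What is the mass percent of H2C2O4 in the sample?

34.12 %

n(NaOH) = 0.02743 × 0.4967 = 0.01362 mol
Let x = n(H2C2O4), y = n(KHC2O4).
Titrant: 2x + 1y = 0.01362;  mass: 90.03x + 128.13y = 1.071
Solving, x = 4.059 × 10^-3 mol, y = 5.507 × 10^-3 mol
mass of H2C2O4 = 4.059 × 10^-3 × 90.03 = 0.3654 g
% H2C2O4 = 0.3654 / 1.071 × 100 = 34.12 %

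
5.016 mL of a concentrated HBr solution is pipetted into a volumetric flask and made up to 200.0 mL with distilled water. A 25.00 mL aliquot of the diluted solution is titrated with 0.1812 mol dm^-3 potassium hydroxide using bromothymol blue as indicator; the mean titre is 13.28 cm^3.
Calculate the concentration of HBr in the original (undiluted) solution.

HBr + KOH → KBr + H2O
n(KOH) = 0.01328 × 0.1812 = 2.406 × 10^-3 mol
n(HBr) in the aliquot = 2.406 × 10^-3 mol (1:1 ratio)
[HBr]_dilute = 2.406 × 10^-3 / 0.02500 = 0.09625 mol/L
Dilution factor = 200.0 / 5.016 = 39.87
[HBr]_stock = 0.09625 × 39.87 = 3.838 mol/L

3.838 mol/L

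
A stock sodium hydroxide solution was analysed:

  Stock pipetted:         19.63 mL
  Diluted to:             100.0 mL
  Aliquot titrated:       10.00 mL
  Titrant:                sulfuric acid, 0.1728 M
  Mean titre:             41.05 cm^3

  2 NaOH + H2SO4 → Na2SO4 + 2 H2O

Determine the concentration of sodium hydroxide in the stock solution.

n(H2SO4) = 0.04105 × 0.1728 = 7.093 × 10^-3 mol
From the 2:1 ratio, n(NaOH) in the aliquot = 2/1 × 7.093 × 10^-3 = 0.01419 mol
[NaOH]_dilute = 0.01419 / 0.01000 = 1.419 mol/L
Dilution factor = 100.0 / 19.63 = 5.094
[NaOH]_stock = 1.419 × 5.094 = 7.227 mol/L

7.227 M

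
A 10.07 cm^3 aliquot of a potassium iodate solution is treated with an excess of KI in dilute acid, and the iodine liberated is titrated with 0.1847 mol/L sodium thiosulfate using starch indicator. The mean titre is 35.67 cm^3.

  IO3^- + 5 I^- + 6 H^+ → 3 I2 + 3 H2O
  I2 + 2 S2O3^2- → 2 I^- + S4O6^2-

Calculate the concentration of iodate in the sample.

0.1090 mol/L

n(S2O3^2-) = 0.03567 × 0.1847 = 6.588 × 10^-3 mol
n(I2) = n(S2O3^2-)/2 = 3.294 × 10^-3 mol
From the 1:3 ratio, n(IO3^-) in the aliquot = 1/3 × 3.294 × 10^-3 = 1.098 × 10^-3 mol
[IO3^-] = 1.098 × 10^-3 / 0.01007 = 0.1090 mol/L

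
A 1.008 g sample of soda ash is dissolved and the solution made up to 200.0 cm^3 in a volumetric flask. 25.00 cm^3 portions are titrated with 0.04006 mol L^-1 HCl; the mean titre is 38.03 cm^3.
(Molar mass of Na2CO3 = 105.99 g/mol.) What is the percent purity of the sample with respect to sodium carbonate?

64.08 %

Na2CO3 + 2 HCl → 2 NaCl + H2O + CO2
n(HCl) per titration = 0.03803 × 0.04006 = 1.523 × 10^-3 mol
From the 1:2 ratio, n(Na2CO3) in each aliquot = 1/2 × 1.523 × 10^-3 = 7.617 × 10^-4 mol
n(Na2CO3) in the whole flask = 7.617 × 10^-4 × 200.0/25.00 = 6.094 × 10^-3 mol
mass of Na2CO3 = 6.094 × 10^-3 × 105.99 = 0.6459 g
% Na2CO3 = 0.6459 / 1.008 × 100 = 64.08 %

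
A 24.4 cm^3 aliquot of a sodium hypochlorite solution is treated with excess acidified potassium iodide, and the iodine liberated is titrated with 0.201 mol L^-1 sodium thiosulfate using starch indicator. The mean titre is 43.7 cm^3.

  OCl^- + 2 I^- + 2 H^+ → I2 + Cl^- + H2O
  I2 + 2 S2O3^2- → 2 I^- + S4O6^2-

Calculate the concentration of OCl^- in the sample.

n(S2O3^2-) = 0.0437 × 0.201 = 8.78 × 10^-3 mol
n(I2) = n(S2O3^2-)/2 = 4.39 × 10^-3 mol
n(OCl^-) in the aliquot = 4.39 × 10^-3 mol (1:1 ratio)
[OCl^-] = 4.39 × 10^-3 / 0.0244 = 0.180 mol/L

0.180 mol/L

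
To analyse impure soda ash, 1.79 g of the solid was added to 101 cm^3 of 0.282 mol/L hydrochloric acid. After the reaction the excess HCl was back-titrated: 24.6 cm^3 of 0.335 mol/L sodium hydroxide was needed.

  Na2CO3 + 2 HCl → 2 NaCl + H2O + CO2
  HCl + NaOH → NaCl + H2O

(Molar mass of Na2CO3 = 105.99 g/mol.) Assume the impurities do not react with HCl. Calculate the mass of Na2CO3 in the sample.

1.07 g

n(HCl) added = 0.101 × 0.282 = 0.0285 mol
n(NaOH) used in back-titration = 0.0246 × 0.335 = 8.24 × 10^-3 mol
n(HCl) left over = 8.24 × 10^-3 mol (1:1 ratio)
n(HCl) consumed by analyte = 0.0285 − 8.24 × 10^-3 = 0.0202 mol
From the 1:2 ratio, n(Na2CO3) = 1/2 × 0.0202 = 0.0101 mol
mass of Na2CO3 = 0.0101 × 105.99 = 1.07 g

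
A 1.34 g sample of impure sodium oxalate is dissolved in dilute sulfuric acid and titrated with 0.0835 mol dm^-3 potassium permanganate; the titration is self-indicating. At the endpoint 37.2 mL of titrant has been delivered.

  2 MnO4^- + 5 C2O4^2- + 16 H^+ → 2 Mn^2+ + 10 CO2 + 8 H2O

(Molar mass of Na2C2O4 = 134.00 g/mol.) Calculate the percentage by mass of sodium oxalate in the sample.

n(KMnO4) = 0.0372 L × 0.0835 mol/L = 3.11 × 10^-3 mol
From the 5:2 ratio, n(Na2C2O4) = 5/2 × 3.11 × 10^-3 = 7.77 × 10^-3 mol
mass of Na2C2O4 = 7.77 × 10^-3 × 134.00 g/mol = 1.04 g
% Na2C2O4 = 1.04 / 1.34 × 100 = 77.7 %

77.7 %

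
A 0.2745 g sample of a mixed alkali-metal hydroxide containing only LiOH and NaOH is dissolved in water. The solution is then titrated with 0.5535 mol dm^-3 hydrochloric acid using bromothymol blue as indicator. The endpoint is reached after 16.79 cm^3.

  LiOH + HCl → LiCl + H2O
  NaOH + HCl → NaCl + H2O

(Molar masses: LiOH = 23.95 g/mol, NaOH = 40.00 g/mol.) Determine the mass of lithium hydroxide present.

n(HCl) = 0.01679 × 0.5535 = 9.293 × 10^-3 mol
Let x = n(LiOH), y = n(NaOH).
Titrant: 1x + 1y = 9.293 × 10^-3;  mass: 23.95x + 40.00y = 0.2745
Solving, x = 6.058 × 10^-3 mol, y = 3.235 × 10^-3 mol
mass of LiOH = 6.058 × 10^-3 × 23.95 = 0.1451 g

0.1451 g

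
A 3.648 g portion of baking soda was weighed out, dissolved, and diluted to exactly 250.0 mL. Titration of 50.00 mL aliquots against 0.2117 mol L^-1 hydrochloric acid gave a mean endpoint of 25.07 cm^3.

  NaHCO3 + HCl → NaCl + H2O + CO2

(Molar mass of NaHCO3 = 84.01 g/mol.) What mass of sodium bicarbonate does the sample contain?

n(HCl) per titration = 0.02507 × 0.2117 = 5.307 × 10^-3 mol
n(NaHCO3) in each aliquot = 5.307 × 10^-3 mol (1:1 ratio)
n(NaHCO3) in the whole flask = 5.307 × 10^-3 × 250.0/50.00 = 0.02654 mol
mass of NaHCO3 = 0.02654 × 84.01 = 2.229 g

2.229 g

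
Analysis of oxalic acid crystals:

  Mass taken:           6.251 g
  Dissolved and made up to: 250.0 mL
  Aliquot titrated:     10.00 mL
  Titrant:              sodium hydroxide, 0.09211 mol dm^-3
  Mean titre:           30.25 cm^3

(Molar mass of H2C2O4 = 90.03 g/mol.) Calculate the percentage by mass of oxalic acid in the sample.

H2C2O4 + 2 NaOH → Na2C2O4 + 2 H2O
n(NaOH) per titration = 0.03025 × 0.09211 = 2.786 × 10^-3 mol
From the 1:2 ratio, n(H2C2O4) in each aliquot = 1/2 × 2.786 × 10^-3 = 1.393 × 10^-3 mol
n(H2C2O4) in the whole flask = 1.393 × 10^-3 × 250.0/10.00 = 0.03483 mol
mass of H2C2O4 = 0.03483 × 90.03 = 3.136 g
% H2C2O4 = 3.136 / 6.251 × 100 = 50.16 %

50.16 %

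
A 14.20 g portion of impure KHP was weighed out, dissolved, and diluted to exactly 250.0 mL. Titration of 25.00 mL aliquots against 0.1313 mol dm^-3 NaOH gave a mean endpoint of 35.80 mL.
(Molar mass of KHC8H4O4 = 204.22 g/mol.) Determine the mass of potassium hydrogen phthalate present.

KHC8H4O4 + NaOH → KNaC8H4O4 + H2O
n(NaOH) per titration = 0.03580 × 0.1313 = 4.701 × 10^-3 mol
n(KHC8H4O4) in each aliquot = 4.701 × 10^-3 mol (1:1 ratio)
n(KHC8H4O4) in the whole flask = 4.701 × 10^-3 × 250.0/25.00 = 0.04701 mol
mass of KHC8H4O4 = 0.04701 × 204.22 = 9.599 g

9.599 g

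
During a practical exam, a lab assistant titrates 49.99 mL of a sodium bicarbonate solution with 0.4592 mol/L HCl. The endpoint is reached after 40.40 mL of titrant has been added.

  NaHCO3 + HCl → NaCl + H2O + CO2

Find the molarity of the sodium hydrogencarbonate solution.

n(HCl) = 0.04040 L × 0.4592 mol/L = 0.01855 mol
n(NaHCO3) = 0.01855 mol (1:1 mole ratio)
[NaHCO3] = 0.01855 mol / 0.04999 L = 0.3711 mol/L

0.3711 mol/L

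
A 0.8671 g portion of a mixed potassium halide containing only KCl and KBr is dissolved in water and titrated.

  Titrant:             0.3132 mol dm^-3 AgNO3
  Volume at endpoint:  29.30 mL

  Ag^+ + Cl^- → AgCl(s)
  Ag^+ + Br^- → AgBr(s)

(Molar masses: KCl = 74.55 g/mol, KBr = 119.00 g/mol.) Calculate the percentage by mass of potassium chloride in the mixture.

n(AgNO3) = 0.02930 × 0.3132 = 9.177 × 10^-3 mol
Let x = n(KCl), y = n(KBr).
Titrant: 1x + 1y = 9.177 × 10^-3;  mass: 74.55x + 119.00y = 0.8671
Solving, x = 5.060 × 10^-3 mol, y = 4.116 × 10^-3 mol
mass of KCl = 5.060 × 10^-3 × 74.55 = 0.3773 g
% KCl = 0.3773 / 0.8671 × 100 = 43.51 %

43.51 %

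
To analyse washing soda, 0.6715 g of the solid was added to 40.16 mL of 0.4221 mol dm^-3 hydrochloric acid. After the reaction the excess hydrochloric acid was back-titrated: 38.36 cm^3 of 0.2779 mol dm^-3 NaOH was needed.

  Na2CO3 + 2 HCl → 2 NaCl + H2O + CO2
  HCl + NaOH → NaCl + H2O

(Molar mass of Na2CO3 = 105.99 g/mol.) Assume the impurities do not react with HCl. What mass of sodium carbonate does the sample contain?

0.3334 g

n(HCl) added = 0.04016 × 0.4221 = 0.01695 mol
n(NaOH) used in back-titration = 0.03836 × 0.2779 = 0.01066 mol
n(HCl) left over = 0.01066 mol (1:1 ratio)
n(HCl) consumed by analyte = 0.01695 − 0.01066 = 6.291 × 10^-3 mol
From the 1:2 ratio, n(Na2CO3) = 1/2 × 6.291 × 10^-3 = 3.146 × 10^-3 mol
mass of Na2CO3 = 3.146 × 10^-3 × 105.99 = 0.3334 g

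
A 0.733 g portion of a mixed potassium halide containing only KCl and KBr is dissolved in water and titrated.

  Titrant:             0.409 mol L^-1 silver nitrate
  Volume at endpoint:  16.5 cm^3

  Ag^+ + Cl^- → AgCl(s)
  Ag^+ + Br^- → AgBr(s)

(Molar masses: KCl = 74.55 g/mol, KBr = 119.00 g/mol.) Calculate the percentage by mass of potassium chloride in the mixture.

n(AgNO3) = 0.0165 × 0.409 = 6.75 × 10^-3 mol
Let x = n(KCl), y = n(KBr).
Titrant: 1x + 1y = 6.75 × 10^-3;  mass: 74.55x + 119.00y = 0.733
Solving, x = 1.58 × 10^-3 mol, y = 5.17 × 10^-3 mol
mass of KCl = 1.58 × 10^-3 × 74.55 = 0.118 g
% KCl = 0.118 / 0.733 × 100 = 16.0 %

16.0 %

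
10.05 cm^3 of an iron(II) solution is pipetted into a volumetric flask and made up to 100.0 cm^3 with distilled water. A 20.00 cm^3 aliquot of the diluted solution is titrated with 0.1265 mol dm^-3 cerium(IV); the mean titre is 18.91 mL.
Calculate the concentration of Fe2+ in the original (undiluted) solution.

Ce^4+ + Fe^2+ → Ce^3+ + Fe^3+
n(Ce4+) = 0.01891 × 0.1265 = 2.392 × 10^-3 mol
n(Fe2+) in the aliquot = 2.392 × 10^-3 mol (1:1 ratio)
[Fe2+]_dilute = 2.392 × 10^-3 / 0.02000 = 0.1196 mol/L
Dilution factor = 100.0 / 10.05 = 9.950
[Fe2+]_stock = 0.1196 × 9.950 = 1.190 mol/L

1.190 mol/L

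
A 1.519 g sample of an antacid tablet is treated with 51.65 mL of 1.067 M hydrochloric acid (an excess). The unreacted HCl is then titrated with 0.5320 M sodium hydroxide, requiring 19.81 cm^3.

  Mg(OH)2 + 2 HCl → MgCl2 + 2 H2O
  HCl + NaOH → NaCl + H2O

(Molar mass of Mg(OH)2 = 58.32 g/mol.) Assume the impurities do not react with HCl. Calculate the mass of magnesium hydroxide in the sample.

n(HCl) added = 0.05165 × 1.067 = 0.05511 mol
n(NaOH) used in back-titration = 0.01981 × 0.5320 = 0.01054 mol
n(HCl) left over = 0.01054 mol (1:1 ratio)
n(HCl) consumed by analyte = 0.05511 − 0.01054 = 0.04457 mol
From the 1:2 ratio, n(Mg(OH)2) = 1/2 × 0.04457 = 0.02229 mol
mass of Mg(OH)2 = 0.02229 × 58.32 = 1.300 g

1.300 g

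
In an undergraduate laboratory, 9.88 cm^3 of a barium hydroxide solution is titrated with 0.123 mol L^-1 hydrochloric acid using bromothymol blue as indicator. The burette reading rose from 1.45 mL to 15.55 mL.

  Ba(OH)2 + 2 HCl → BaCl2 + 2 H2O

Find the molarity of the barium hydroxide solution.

n(HCl) = 0.0141 L × 0.123 mol/L = 1.73 × 10^-3 mol
From the 1:2 mole ratio, n(Ba(OH)2) = 1/2 × 1.73 × 10^-3 = 8.67 × 10^-4 mol
[Ba(OH)2] = 8.67 × 10^-4 mol / 0.00988 L = 0.0878 mol/L

0.0878 mol/L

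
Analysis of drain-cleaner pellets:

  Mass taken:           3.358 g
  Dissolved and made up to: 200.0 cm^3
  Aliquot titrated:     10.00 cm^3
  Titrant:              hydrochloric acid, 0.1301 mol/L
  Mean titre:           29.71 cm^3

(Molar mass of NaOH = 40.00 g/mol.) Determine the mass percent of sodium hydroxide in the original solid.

NaOH + HCl → NaCl + H2O
n(HCl) per titration = 0.02971 × 0.1301 = 3.865 × 10^-3 mol
n(NaOH) in each aliquot = 3.865 × 10^-3 mol (1:1 ratio)
n(NaOH) in the whole flask = 3.865 × 10^-3 × 200.0/10.00 = 0.07731 mol
mass of NaOH = 0.07731 × 40.00 = 3.092 g
% NaOH = 3.092 / 3.358 × 100 = 92.09 %

92.09 %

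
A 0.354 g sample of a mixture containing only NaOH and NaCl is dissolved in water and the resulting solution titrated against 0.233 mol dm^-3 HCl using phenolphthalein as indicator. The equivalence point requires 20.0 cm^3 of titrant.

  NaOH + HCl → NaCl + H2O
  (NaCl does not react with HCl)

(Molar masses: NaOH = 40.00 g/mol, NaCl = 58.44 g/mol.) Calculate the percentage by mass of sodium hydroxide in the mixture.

n(HCl) = 0.0200 × 0.233 = 4.66 × 10^-3 mol
Let x = n(NaOH), y = n(NaCl).
Titrant: 1x = 4.66 × 10^-3;  mass: 40.00x + 58.44y = 0.354
Solving, x = 4.66 × 10^-3 mol, y = 2.87 × 10^-3 mol
mass of NaOH = 4.66 × 10^-3 × 40.00 = 0.186 g
% NaOH = 0.186 / 0.354 × 100 = 52.7 %

52.7 %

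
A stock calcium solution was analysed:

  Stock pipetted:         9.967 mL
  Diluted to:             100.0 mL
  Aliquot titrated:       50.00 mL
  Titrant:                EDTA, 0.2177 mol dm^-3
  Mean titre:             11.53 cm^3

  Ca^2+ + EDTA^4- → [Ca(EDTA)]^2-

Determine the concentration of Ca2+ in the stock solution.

n(EDTA) = 0.01153 × 0.2177 = 2.510 × 10^-3 mol
n(Ca2+) in the aliquot = 2.510 × 10^-3 mol (1:1 ratio)
[Ca2+]_dilute = 2.510 × 10^-3 / 0.05000 = 0.05020 mol/L
Dilution factor = 100.0 / 9.967 = 10.03
[Ca2+]_stock = 0.05020 × 10.03 = 0.5037 mol/L

0.5037 mol/L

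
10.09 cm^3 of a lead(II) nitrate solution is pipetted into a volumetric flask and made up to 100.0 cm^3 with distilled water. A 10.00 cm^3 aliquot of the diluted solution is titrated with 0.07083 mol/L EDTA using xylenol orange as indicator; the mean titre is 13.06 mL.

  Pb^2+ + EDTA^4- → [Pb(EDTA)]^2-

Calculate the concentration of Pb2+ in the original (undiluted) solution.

n(EDTA) = 0.01306 × 0.07083 = 9.250 × 10^-4 mol
n(Pb2+) in the aliquot = 9.250 × 10^-4 mol (1:1 ratio)
[Pb2+]_dilute = 9.250 × 10^-4 / 0.01000 = 0.09250 mol/L
Dilution factor = 100.0 / 10.09 = 9.911
[Pb2+]_stock = 0.09250 × 9.911 = 0.9168 mol/L

0.9168 mol/L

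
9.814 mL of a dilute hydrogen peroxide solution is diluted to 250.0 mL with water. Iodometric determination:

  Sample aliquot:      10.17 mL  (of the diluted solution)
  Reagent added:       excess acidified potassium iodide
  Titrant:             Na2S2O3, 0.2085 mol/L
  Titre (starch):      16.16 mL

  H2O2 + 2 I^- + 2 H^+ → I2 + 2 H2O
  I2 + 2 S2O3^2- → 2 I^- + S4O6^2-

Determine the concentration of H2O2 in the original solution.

4.220 mol/L

n(S2O3^2-) = 0.01616 × 0.2085 = 3.369 × 10^-3 mol
n(I2) = n(S2O3^2-)/2 = 1.685 × 10^-3 mol
n(H2O2) in the aliquot = 1.685 × 10^-3 mol (1:1 ratio)
[H2O2]_dilute = 1.685 × 10^-3 / 0.01017 = 0.1657 mol/L
[H2O2]_original = 0.1657 × 250.0/9.814 = 4.220 mol/L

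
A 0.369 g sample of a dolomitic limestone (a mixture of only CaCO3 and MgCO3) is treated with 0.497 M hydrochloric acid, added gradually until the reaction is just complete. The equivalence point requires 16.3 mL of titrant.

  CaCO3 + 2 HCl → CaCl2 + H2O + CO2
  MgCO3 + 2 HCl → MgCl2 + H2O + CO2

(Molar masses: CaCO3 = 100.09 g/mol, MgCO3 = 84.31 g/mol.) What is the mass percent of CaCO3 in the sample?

n(HCl) = 0.0163 × 0.497 = 8.10 × 10^-3 mol
Let x = n(CaCO3), y = n(MgCO3).
Titrant: 2x + 2y = 8.10 × 10^-3;  mass: 100.09x + 84.31y = 0.369
Solving, x = 1.74 × 10^-3 mol, y = 2.31 × 10^-3 mol
mass of CaCO3 = 1.74 × 10^-3 × 100.09 = 0.174 g
% CaCO3 = 0.174 / 0.369 × 100 = 47.3 %

47.3 %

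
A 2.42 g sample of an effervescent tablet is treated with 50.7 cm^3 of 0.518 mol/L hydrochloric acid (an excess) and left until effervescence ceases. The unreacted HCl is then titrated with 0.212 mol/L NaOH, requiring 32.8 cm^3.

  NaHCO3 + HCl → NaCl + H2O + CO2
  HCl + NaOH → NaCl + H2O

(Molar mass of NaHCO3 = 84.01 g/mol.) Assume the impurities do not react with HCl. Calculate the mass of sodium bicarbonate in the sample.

n(HCl) added = 0.0507 × 0.518 = 0.0263 mol
n(NaOH) used in back-titration = 0.0328 × 0.212 = 6.95 × 10^-3 mol
n(HCl) left over = 6.95 × 10^-3 mol (1:1 ratio)
n(HCl) consumed by analyte = 0.0263 − 6.95 × 10^-3 = 0.0193 mol
n(NaHCO3) = 0.0193 mol (1:1 ratio)
mass of NaHCO3 = 0.0193 × 84.01 = 1.62 g

1.62 g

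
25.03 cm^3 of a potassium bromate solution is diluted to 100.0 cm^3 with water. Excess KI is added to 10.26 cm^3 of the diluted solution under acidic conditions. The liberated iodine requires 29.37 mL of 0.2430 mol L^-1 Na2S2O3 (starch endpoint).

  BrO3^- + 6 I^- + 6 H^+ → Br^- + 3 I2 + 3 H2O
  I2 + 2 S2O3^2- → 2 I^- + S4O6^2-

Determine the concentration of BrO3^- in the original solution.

n(S2O3^2-) = 0.02937 × 0.2430 = 7.137 × 10^-3 mol
n(I2) = n(S2O3^2-)/2 = 3.568 × 10^-3 mol
From the 1:3 ratio, n(BrO3^-) in the aliquot = 1/3 × 3.568 × 10^-3 = 1.189 × 10^-3 mol
[BrO3^-]_dilute = 1.189 × 10^-3 / 0.01026 = 0.1159 mol/L
[BrO3^-]_original = 0.1159 × 100.0/25.03 = 0.4632 mol/L

0.4632 mol/L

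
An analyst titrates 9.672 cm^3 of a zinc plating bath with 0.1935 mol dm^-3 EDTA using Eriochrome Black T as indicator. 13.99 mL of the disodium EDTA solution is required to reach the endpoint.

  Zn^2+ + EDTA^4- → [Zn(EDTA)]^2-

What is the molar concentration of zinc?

n(EDTA) = 0.01399 L × 0.1935 mol/L = 2.707 × 10^-3 mol
n(Zn2+) = 2.707 × 10^-3 mol (1:1 mole ratio)
[Zn2+] = 2.707 × 10^-3 mol / 0.009672 L = 0.2799 mol/L

0.2799 mol/L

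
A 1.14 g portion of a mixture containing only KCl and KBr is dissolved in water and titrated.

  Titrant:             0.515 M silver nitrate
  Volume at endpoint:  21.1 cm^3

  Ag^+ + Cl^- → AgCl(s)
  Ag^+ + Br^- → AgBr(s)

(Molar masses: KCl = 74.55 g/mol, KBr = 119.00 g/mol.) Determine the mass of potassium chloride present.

n(AgNO3) = 0.0211 × 0.515 = 0.0109 mol
Let x = n(KCl), y = n(KBr).
Titrant: 1x + 1y = 0.0109;  mass: 74.55x + 119.00y = 1.14
Solving, x = 3.44 × 10^-3 mol, y = 7.42 × 10^-3 mol
mass of KCl = 3.44 × 10^-3 × 74.55 = 0.257 g

0.257 g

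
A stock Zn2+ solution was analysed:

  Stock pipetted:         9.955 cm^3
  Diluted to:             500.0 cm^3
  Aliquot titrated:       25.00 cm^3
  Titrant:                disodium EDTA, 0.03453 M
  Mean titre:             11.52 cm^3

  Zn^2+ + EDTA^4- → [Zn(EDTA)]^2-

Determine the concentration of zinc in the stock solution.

0.7992 M

n(EDTA) = 0.01152 × 0.03453 = 3.978 × 10^-4 mol
n(Zn2+) in the aliquot = 3.978 × 10^-4 mol (1:1 ratio)
[Zn2+]_dilute = 3.978 × 10^-4 / 0.02500 = 0.01591 mol/L
Dilution factor = 500.0 / 9.955 = 50.23
[Zn2+]_stock = 0.01591 × 50.23 = 0.7992 mol/L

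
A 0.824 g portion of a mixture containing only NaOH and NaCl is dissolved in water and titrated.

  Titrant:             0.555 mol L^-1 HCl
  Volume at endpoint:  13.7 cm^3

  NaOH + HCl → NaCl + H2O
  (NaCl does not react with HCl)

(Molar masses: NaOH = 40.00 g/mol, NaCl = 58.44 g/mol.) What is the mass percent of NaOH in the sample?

n(HCl) = 0.0137 × 0.555 = 7.60 × 10^-3 mol
Let x = n(NaOH), y = n(NaCl).
Titrant: 1x = 7.60 × 10^-3;  mass: 40.00x + 58.44y = 0.824
Solving, x = 7.60 × 10^-3 mol, y = 8.90 × 10^-3 mol
mass of NaOH = 7.60 × 10^-3 × 40.00 = 0.304 g
% NaOH = 0.304 / 0.824 × 100 = 36.9 %

36.9 %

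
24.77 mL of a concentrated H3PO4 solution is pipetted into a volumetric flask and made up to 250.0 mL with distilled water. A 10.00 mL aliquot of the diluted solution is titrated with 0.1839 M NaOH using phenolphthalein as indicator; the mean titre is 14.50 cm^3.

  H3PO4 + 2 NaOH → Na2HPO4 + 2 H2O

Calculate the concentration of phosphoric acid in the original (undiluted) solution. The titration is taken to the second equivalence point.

1.346 M

n(NaOH) = 0.01450 × 0.1839 = 2.667 × 10^-3 mol
From the 1:2 ratio, n(H3PO4) in the aliquot = 1/2 × 2.667 × 10^-3 = 1.333 × 10^-3 mol
[H3PO4]_dilute = 1.333 × 10^-3 / 0.01000 = 0.1333 mol/L
Dilution factor = 250.0 / 24.77 = 10.09
[H3PO4]_stock = 0.1333 × 10.09 = 1.346 mol/L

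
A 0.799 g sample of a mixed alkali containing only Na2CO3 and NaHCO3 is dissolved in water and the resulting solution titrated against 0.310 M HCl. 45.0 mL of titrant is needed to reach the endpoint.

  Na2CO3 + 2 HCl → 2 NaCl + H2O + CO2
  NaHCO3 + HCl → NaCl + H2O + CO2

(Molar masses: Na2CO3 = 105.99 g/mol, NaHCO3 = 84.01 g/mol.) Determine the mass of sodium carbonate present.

0.637 g

n(HCl) = 0.0450 × 0.310 = 0.0139 mol
Let x = n(Na2CO3), y = n(NaHCO3).
Titrant: 2x + 1y = 0.0139;  mass: 105.99x + 84.01y = 0.799
Solving, x = 6.01 × 10^-3 mol, y = 1.93 × 10^-3 mol
mass of Na2CO3 = 6.01 × 10^-3 × 105.99 = 0.637 g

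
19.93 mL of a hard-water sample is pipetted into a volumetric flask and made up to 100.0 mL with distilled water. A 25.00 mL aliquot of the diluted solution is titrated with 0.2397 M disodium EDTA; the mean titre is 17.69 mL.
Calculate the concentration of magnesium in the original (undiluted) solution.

0.8510 M

Mg^2+ + EDTA^4- → [Mg(EDTA)]^2-
n(EDTA) = 0.01769 × 0.2397 = 4.240 × 10^-3 mol
n(Mg2+) in the aliquot = 4.240 × 10^-3 mol (1:1 ratio)
[Mg2+]_dilute = 4.240 × 10^-3 / 0.02500 = 0.1696 mol/L
Dilution factor = 100.0 / 19.93 = 5.018
[Mg2+]_stock = 0.1696 × 5.018 = 0.8510 mol/L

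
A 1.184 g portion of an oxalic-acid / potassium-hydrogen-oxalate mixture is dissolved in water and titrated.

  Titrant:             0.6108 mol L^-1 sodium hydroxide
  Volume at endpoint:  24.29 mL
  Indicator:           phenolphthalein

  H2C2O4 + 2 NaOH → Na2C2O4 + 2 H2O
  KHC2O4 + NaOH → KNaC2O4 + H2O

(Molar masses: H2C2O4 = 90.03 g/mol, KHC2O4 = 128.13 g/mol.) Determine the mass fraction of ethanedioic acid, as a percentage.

32.80 %

n(NaOH) = 0.02429 × 0.6108 = 0.01484 mol
Let x = n(H2C2O4), y = n(KHC2O4).
Titrant: 2x + 1y = 0.01484;  mass: 90.03x + 128.13y = 1.184
Solving, x = 4.313 × 10^-3 mol, y = 6.210 × 10^-3 mol
mass of H2C2O4 = 4.313 × 10^-3 × 90.03 = 0.3883 g
% H2C2O4 = 0.3883 / 1.184 × 100 = 32.80 %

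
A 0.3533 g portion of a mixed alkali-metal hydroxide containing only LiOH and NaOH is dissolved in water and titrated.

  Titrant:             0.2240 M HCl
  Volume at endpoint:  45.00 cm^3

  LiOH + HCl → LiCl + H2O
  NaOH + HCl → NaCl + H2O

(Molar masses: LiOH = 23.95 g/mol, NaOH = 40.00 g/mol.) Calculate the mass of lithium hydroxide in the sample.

0.07446 g

n(HCl) = 0.04500 × 0.2240 = 0.01008 mol
Let x = n(LiOH), y = n(NaOH).
Titrant: 1x + 1y = 0.01008;  mass: 23.95x + 40.00y = 0.3533
Solving, x = 3.109 × 10^-3 mol, y = 6.971 × 10^-3 mol
mass of LiOH = 3.109 × 10^-3 × 23.95 = 0.07446 g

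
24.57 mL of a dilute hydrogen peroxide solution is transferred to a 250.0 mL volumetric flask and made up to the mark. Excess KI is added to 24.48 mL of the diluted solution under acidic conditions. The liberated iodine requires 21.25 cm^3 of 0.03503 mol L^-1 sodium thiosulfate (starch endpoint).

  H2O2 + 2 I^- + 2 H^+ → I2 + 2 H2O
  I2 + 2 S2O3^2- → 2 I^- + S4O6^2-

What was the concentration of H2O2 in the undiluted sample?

n(S2O3^2-) = 0.02125 × 0.03503 = 7.444 × 10^-4 mol
n(I2) = n(S2O3^2-)/2 = 3.722 × 10^-4 mol
n(H2O2) in the aliquot = 3.722 × 10^-4 mol (1:1 ratio)
[H2O2]_dilute = 3.722 × 10^-4 / 0.02448 = 0.01520 mol/L
[H2O2]_original = 0.01520 × 250.0/24.57 = 0.1547 mol/L

0.1547 mol/L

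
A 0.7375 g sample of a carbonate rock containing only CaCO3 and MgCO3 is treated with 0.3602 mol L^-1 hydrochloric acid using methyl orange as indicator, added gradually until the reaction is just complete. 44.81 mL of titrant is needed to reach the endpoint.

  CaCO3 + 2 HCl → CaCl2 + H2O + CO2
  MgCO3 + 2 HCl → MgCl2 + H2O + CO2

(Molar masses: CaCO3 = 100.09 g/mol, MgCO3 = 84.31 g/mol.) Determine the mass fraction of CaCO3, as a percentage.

n(HCl) = 0.04481 × 0.3602 = 0.01614 mol
Let x = n(CaCO3), y = n(MgCO3).
Titrant: 2x + 2y = 0.01614;  mass: 100.09x + 84.31y = 0.7375
Solving, x = 3.618 × 10^-3 mol, y = 4.452 × 10^-3 mol
mass of CaCO3 = 3.618 × 10^-3 × 100.09 = 0.3621 g
% CaCO3 = 0.3621 / 0.7375 × 100 = 49.10 %

49.10 %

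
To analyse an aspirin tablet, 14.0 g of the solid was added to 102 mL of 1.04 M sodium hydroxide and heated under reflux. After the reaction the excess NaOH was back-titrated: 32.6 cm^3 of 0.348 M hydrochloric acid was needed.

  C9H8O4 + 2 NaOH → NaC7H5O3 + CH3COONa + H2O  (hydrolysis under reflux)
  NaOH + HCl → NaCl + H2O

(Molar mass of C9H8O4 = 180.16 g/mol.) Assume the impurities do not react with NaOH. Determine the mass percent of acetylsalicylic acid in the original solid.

61.0 %

n(NaOH) added = 0.102 × 1.04 = 0.106 mol
n(HCl) used in back-titration = 0.0326 × 0.348 = 0.0113 mol
n(NaOH) left over = 0.0113 mol (1:1 ratio)
n(NaOH) consumed by analyte = 0.106 − 0.0113 = 0.0947 mol
From the 1:2 ratio, n(C9H8O4) = 1/2 × 0.0947 = 0.0474 mol
mass of C9H8O4 = 0.0474 × 180.16 = 8.53 g
% C9H8O4 = 8.53 / 14.0 × 100 = 61.0 %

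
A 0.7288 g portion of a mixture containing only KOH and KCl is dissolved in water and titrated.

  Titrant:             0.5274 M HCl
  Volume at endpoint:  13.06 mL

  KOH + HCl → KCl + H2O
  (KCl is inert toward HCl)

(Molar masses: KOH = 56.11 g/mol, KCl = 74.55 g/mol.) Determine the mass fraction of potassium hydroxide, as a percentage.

53.03 %

n(HCl) = 0.01306 × 0.5274 = 6.888 × 10^-3 mol
Let x = n(KOH), y = n(KCl).
Titrant: 1x = 6.888 × 10^-3;  mass: 56.11x + 74.55y = 0.7288
Solving, x = 6.888 × 10^-3 mol, y = 4.592 × 10^-3 mol
mass of KOH = 6.888 × 10^-3 × 56.11 = 0.3865 g
% KOH = 0.3865 / 0.7288 × 100 = 53.03 %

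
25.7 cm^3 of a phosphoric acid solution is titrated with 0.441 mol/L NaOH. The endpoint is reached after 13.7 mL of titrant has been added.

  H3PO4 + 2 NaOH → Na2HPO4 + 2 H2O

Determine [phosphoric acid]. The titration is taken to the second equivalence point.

n(NaOH) = 0.0137 L × 0.441 mol/L = 6.04 × 10^-3 mol
From the 1:2 mole ratio, n(H3PO4) = 1/2 × 6.04 × 10^-3 = 3.02 × 10^-3 mol
[H3PO4] = 3.02 × 10^-3 mol / 0.0257 L = 0.118 mol/L

0.118 mol/L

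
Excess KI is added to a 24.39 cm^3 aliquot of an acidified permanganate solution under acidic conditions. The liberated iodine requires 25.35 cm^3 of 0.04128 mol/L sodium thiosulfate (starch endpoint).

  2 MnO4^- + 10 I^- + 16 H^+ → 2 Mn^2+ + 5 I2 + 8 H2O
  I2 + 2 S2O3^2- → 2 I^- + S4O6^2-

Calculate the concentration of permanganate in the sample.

n(S2O3^2-) = 0.02535 × 0.04128 = 1.046 × 10^-3 mol
n(I2) = n(S2O3^2-)/2 = 5.232 × 10^-4 mol
From the 2:5 ratio, n(MnO4^-) in the aliquot = 2/5 × 5.232 × 10^-4 = 2.093 × 10^-4 mol
[MnO4^-] = 2.093 × 10^-4 / 0.02439 = 0.008581 mol/L

0.008581 mol/L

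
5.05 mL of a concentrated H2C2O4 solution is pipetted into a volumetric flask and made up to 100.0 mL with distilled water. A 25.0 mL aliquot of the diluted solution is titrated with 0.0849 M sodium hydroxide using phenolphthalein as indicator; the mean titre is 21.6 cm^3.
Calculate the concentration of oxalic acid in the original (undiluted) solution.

0.726 M

H2C2O4 + 2 NaOH → Na2C2O4 + 2 H2O
n(NaOH) = 0.0216 × 0.0849 = 1.83 × 10^-3 mol
From the 1:2 ratio, n(H2C2O4) in the aliquot = 1/2 × 1.83 × 10^-3 = 9.17 × 10^-4 mol
[H2C2O4]_dilute = 9.17 × 10^-4 / 0.0250 = 0.0367 mol/L
Dilution factor = 100.0 / 5.05 = 19.80
[H2C2O4]_stock = 0.0367 × 19.80 = 0.726 mol/L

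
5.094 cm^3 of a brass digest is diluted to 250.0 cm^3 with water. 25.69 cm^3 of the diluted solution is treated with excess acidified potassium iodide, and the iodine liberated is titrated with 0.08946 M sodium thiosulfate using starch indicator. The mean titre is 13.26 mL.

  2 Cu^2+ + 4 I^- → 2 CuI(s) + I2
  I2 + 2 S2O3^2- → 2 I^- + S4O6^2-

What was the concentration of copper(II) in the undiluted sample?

2.266 M

n(S2O3^2-) = 0.01326 × 0.08946 = 1.186 × 10^-3 mol
n(I2) = n(S2O3^2-)/2 = 5.931 × 10^-4 mol
From the 2:1 ratio, n(Cu2+) in the aliquot = 2/1 × 5.931 × 10^-4 = 1.186 × 10^-3 mol
[Cu2+]_dilute = 1.186 × 10^-3 / 0.02569 = 0.04618 mol/L
[Cu2+]_original = 0.04618 × 250.0/5.094 = 2.266 mol/L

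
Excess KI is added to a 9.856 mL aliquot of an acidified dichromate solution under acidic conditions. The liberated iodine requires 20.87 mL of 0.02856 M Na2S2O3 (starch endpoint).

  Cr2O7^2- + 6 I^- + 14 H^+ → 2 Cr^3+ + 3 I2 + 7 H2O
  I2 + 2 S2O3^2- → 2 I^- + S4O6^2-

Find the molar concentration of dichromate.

0.01008 M

n(S2O3^2-) = 0.02087 × 0.02856 = 5.960 × 10^-4 mol
n(I2) = n(S2O3^2-)/2 = 2.980 × 10^-4 mol
From the 1:3 ratio, n(Cr2O7^2-) in the aliquot = 1/3 × 2.980 × 10^-4 = 9.934 × 10^-5 mol
[Cr2O7^2-] = 9.934 × 10^-5 / 0.009856 = 0.01008 mol/L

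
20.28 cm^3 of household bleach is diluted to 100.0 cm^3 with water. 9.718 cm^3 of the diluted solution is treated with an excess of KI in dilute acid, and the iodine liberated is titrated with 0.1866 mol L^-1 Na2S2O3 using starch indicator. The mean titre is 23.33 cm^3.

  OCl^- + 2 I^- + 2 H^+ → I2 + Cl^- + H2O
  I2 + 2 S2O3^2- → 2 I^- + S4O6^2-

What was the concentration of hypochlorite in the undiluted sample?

n(S2O3^2-) = 0.02333 × 0.1866 = 4.353 × 10^-3 mol
n(I2) = n(S2O3^2-)/2 = 2.177 × 10^-3 mol
n(OCl^-) in the aliquot = 2.177 × 10^-3 mol (1:1 ratio)
[OCl^-]_dilute = 2.177 × 10^-3 / 0.009718 = 0.2240 mol/L
[OCl^-]_original = 0.2240 × 100.0/20.28 = 1.104 mol/L

1.104 mol/L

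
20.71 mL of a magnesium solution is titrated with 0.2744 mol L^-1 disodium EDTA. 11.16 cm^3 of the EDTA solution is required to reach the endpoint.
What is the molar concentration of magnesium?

0.1479 mol/L

Mg^2+ + EDTA^4- → [Mg(EDTA)]^2-
n(EDTA) = 0.01116 L × 0.2744 mol/L = 3.062 × 10^-3 mol
n(Mg2+) = 3.062 × 10^-3 mol (1:1 mole ratio)
[Mg2+] = 3.062 × 10^-3 mol / 0.02071 L = 0.1479 mol/L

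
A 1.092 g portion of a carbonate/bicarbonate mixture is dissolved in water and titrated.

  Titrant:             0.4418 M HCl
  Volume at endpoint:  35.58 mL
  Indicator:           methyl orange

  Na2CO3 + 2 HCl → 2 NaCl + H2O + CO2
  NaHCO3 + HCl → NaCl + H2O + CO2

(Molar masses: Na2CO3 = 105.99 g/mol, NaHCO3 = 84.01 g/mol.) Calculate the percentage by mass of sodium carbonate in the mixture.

35.77 %

n(HCl) = 0.03558 × 0.4418 = 0.01572 mol
Let x = n(Na2CO3), y = n(NaHCO3).
Titrant: 2x + 1y = 0.01572;  mass: 105.99x + 84.01y = 1.092
Solving, x = 3.685 × 10^-3 mol, y = 8.349 × 10^-3 mol
mass of Na2CO3 = 3.685 × 10^-3 × 105.99 = 0.3906 g
% Na2CO3 = 0.3906 / 1.092 × 100 = 35.77 %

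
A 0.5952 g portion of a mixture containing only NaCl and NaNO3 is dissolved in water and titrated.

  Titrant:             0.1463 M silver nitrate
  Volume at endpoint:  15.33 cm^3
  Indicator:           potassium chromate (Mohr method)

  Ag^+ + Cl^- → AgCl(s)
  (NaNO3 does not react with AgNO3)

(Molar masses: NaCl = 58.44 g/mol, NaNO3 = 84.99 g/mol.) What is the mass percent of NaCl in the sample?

n(AgNO3) = 0.01533 × 0.1463 = 2.243 × 10^-3 mol
Let x = n(NaCl), y = n(NaNO3).
Titrant: 1x = 2.243 × 10^-3;  mass: 58.44x + 84.99y = 0.5952
Solving, x = 2.243 × 10^-3 mol, y = 5.461 × 10^-3 mol
mass of NaCl = 2.243 × 10^-3 × 58.44 = 0.1311 g
% NaCl = 0.1311 / 0.5952 × 100 = 22.02 %

22.02 %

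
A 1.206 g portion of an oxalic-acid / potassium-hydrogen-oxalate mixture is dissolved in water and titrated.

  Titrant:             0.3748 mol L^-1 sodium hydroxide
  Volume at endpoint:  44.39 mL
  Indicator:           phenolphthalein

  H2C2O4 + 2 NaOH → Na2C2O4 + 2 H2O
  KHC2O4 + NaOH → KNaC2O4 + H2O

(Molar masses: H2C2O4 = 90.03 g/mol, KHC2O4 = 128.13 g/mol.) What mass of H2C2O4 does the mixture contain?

0.5014 g

n(NaOH) = 0.04439 × 0.3748 = 0.01664 mol
Let x = n(H2C2O4), y = n(KHC2O4).
Titrant: 2x + 1y = 0.01664;  mass: 90.03x + 128.13y = 1.206
Solving, x = 5.569 × 10^-3 mol, y = 5.499 × 10^-3 mol
mass of H2C2O4 = 5.569 × 10^-3 × 90.03 = 0.5014 g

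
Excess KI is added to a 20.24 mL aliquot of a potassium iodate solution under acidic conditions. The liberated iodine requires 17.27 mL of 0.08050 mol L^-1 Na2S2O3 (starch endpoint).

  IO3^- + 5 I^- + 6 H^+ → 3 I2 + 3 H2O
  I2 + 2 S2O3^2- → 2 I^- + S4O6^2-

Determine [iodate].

0.01145 mol/L

n(S2O3^2-) = 0.01727 × 0.08050 = 1.390 × 10^-3 mol
n(I2) = n(S2O3^2-)/2 = 6.951 × 10^-4 mol
From the 1:3 ratio, n(IO3^-) in the aliquot = 1/3 × 6.951 × 10^-4 = 2.317 × 10^-4 mol
[IO3^-] = 2.317 × 10^-4 / 0.02024 = 0.01145 mol/L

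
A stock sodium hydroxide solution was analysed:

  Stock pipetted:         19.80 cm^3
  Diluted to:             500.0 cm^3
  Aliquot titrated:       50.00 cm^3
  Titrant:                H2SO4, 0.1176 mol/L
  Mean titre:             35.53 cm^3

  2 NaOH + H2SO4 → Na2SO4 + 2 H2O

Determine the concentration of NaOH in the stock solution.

n(H2SO4) = 0.03553 × 0.1176 = 4.178 × 10^-3 mol
From the 2:1 ratio, n(NaOH) in the aliquot = 2/1 × 4.178 × 10^-3 = 8.357 × 10^-3 mol
[NaOH]_dilute = 8.357 × 10^-3 / 0.05000 = 0.1671 mol/L
Dilution factor = 500.0 / 19.80 = 25.25
[NaOH]_stock = 0.1671 × 25.25 = 4.221 mol/L

4.221 mol/L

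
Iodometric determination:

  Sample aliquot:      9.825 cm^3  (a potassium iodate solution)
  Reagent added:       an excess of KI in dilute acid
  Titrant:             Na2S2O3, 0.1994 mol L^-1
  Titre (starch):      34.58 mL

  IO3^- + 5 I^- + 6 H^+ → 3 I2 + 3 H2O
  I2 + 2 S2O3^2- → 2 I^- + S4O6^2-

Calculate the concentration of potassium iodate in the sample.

0.1170 mol/L

n(S2O3^2-) = 0.03458 × 0.1994 = 6.895 × 10^-3 mol
n(I2) = n(S2O3^2-)/2 = 3.448 × 10^-3 mol
From the 1:3 ratio, n(IO3^-) in the aliquot = 1/3 × 3.448 × 10^-3 = 1.149 × 10^-3 mol
[IO3^-] = 1.149 × 10^-3 / 0.009825 = 0.1170 mol/L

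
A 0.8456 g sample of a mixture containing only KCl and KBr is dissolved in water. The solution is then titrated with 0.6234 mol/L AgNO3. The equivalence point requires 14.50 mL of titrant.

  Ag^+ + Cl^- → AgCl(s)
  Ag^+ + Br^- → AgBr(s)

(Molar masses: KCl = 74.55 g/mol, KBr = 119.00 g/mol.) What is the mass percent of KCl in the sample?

n(AgNO3) = 0.01450 × 0.6234 = 9.039 × 10^-3 mol
Let x = n(KCl), y = n(KBr).
Titrant: 1x + 1y = 9.039 × 10^-3;  mass: 74.55x + 119.00y = 0.8456
Solving, x = 5.176 × 10^-3 mol, y = 3.863 × 10^-3 mol
mass of KCl = 5.176 × 10^-3 × 74.55 = 0.3859 g
% KCl = 0.3859 / 0.8456 × 100 = 45.63 %

45.63 %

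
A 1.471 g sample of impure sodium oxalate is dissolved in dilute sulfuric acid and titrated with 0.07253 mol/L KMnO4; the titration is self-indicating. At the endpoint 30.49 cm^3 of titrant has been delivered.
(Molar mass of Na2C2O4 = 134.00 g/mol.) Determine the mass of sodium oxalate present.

0.7408 g

2 MnO4^- + 5 C2O4^2- + 16 H^+ → 2 Mn^2+ + 10 CO2 + 8 H2O
n(KMnO4) = 0.03049 L × 0.07253 mol/L = 2.211 × 10^-3 mol
From the 5:2 ratio, n(Na2C2O4) = 5/2 × 2.211 × 10^-3 = 5.529 × 10^-3 mol
mass of Na2C2O4 = 5.529 × 10^-3 × 134.00 g/mol = 0.7408 g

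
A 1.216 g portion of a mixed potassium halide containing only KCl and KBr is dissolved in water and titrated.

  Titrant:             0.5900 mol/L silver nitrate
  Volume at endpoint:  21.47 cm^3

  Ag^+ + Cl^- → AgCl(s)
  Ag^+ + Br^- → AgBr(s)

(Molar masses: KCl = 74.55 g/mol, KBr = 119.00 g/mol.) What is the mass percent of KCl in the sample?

n(AgNO3) = 0.02147 × 0.5900 = 0.01267 mol
Let x = n(KCl), y = n(KBr).
Titrant: 1x + 1y = 0.01267;  mass: 74.55x + 119.00y = 1.216
Solving, x = 6.556 × 10^-3 mol, y = 6.111 × 10^-3 mol
mass of KCl = 6.556 × 10^-3 × 74.55 = 0.4887 g
% KCl = 0.4887 / 1.216 × 100 = 40.19 %

40.19 %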